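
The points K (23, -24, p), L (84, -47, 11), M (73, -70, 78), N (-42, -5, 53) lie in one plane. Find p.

Coplanarity ⇔ det[KL; KM; KN] = 0.
Expanding, this is linear in p: (3360)p + (-84000) = 0.
So p = 25.

25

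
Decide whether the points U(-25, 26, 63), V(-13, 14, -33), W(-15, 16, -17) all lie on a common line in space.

Yes

UV = (12, -12, -96), UW = (10, -10, -80).
UV × UW = (0, 0, 0).
The cross product vanishes, so the three points are collinear.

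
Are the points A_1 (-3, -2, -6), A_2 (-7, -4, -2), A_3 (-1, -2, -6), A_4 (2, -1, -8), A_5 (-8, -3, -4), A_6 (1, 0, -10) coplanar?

The plane through A_1, A_2, A_3 has normal n = A_1A_2 × A_1A_3 = (0, 8, 4) and equation n·P = -40.
Checking the remaining points: n·A_4 = -40, n·A_5 = -40, n·A_6 = -40.
All equal -40, so all 6 points lie in one plane.

Yes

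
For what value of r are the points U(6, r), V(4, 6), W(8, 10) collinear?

Collinearity: (U − V) must be parallel to (W − V) = (4, 4).
Cross-multiplying the components: (r − 6)·(4) = (2)·(4).
Solving gives r = 8.

8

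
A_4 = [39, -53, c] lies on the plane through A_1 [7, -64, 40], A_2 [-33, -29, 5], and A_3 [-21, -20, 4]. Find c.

45

The plane through A_1, A_2, A_3 has equation 280x − 460y − 780z = 200.
Substituting A_4: (-780)c + (35300) = 200, so c = 45.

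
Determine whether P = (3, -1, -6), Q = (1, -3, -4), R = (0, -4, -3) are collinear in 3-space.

Yes

PQ = (-2, -2, 2), PR = (-3, -3, 3).
Each component of PR is 3/2 times the corresponding component of PQ, so PR = 3/2·PQ and the points are collinear.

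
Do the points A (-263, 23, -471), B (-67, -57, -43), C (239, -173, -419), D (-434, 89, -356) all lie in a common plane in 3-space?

The four points are coplanar iff the 3×3 determinant with rows AB, AC, AD is zero.
Rows: (196, -80, 428), (502, -196, 52), (-171, 66, 115).
Expanding along the first row: (196)(-25972) − (-80)(66622) + (428)(-384) = 74896.
Nonzero ⇒ not coplanar.

No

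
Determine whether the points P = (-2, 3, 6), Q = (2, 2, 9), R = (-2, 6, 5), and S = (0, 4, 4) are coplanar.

No

A normal to the plane through P, Q, R is n = PQ × PR = (-8, 4, 12).
The plane has equation n·X = 100. For S: n·S = 64.
64 ≠ 100, so S is off the plane.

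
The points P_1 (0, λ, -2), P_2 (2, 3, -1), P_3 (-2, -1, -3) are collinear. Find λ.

Collinearity requires P_1P_2 × P_1P_3 = 0; each component is linear in λ.
The x-component gives (2)λ + (-2) = 0, so λ = 1.
The remaining components then also vanish.

1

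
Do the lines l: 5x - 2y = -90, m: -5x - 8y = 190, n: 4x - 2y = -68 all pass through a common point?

Yes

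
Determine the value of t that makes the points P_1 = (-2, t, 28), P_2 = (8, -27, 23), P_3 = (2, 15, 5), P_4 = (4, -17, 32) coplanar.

13

The points are coplanar iff P_1P_2 · (P_1P_3 × P_1P_4) = 0.
Expanding, this is linear in t: (-126)t + (1638) = 0.
So t = 13.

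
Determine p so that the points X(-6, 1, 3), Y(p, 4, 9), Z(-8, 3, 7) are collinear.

Direction XZ = (-2, 2, 4). From the y-coordinate of Y, the parameter along the line is τ = (4 − 1)/2 = 3/2.
Then p = (-6) + 3/2·(-2) = -9.

-9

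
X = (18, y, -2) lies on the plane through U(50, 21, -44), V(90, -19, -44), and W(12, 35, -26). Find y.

Coplanarity requires UV · (UW × UX) = 0.
UV = (40, -40, 0), UW = (-38, 14, 18); the triple product is linear in y with coefficient -720 and constant term -2160.
Setting it to zero: y = -3.

-3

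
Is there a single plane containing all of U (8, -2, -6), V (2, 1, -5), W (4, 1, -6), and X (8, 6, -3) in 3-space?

No

A normal to the plane through U, V, W is n = UV × UW = (-3, -4, -6).
The plane has equation n·P = 20. For X: n·X = -30.
-30 ≠ 20, so X is off the plane.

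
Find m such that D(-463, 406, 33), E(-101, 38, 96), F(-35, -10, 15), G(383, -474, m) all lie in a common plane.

Normal to plane DEF: n = (32832, 33480, 6912); plane equation n·P = -1380240.
Requiring n·G = -1380240: (6912)m + (-3294864) = -1380240.
So m = 277.

277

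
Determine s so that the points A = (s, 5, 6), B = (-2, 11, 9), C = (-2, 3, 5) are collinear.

-2

Direction BC = (0, -8, -4). From the y-coordinate of A, the parameter along the line is τ = (5 − 11)/(-8) = 3/4.
Then s = (-2) + 3/4·(0) = -2.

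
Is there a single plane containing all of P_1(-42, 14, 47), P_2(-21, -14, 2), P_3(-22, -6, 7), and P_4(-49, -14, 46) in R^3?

Yes

The four points are coplanar iff the 3×3 determinant with rows P_1P_2, P_1P_3, P_1P_4 is zero.
Rows: (21, -28, -45), (20, -20, -40), (-7, -28, -1).
Expanding along the first row: (21)(-1100) − (-28)(-300) + (-45)(-700) = 0.
Zero determinant ⇒ coplanar.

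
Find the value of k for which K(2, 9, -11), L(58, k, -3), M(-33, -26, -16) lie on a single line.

65

Collinearity requires KL × KM = 0; each component is linear in k.
The x-component gives (-5)k + (325) = 0, so k = 65.
The remaining components then also vanish.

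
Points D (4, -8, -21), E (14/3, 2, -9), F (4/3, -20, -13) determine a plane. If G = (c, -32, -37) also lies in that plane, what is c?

The plane through D, E, F has equation 224x − (112/3)y + (56/3)z = 2408/3.
Substituting G: (224)c + (504) = 2408/3, so c = 4/3.

4/3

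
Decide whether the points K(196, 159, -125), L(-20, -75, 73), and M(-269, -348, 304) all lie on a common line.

No

KL = (-216, -234, 198), KM = (-465, -507, 429).
KL × KM = (0, 594, 702).
The cross product is nonzero, so the points do not lie on one line.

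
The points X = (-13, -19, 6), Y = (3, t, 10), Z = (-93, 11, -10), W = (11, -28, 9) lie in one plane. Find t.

Normal to plane XZW: n = (-54, -144, 0); plane equation n·P = 3438.
Requiring n·Y = 3438: (-144)t + (-162) = 3438.
So t = -25.

-25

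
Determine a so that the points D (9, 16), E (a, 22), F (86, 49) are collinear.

23

Collinearity: (E − D) must be parallel to (F − D) = (77, 33).
Cross-multiplying the components: (a − 9)·(33) = (6)·(77).
Solving gives a = 23.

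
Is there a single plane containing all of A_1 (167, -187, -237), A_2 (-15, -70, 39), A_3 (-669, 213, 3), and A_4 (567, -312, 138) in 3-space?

No

With A_1 as base: A_1A_2 = (-182, 117, 276), A_1A_3 = (-836, 400, 240), A_1A_4 = (400, -125, 375).
A_1A_3 × A_1A_4 = (180000, 409500, -55500).
A_1A_2 · (A_1A_3 × A_1A_4) = -166500.
Since -166500 ≠ 0, the four points are not coplanar.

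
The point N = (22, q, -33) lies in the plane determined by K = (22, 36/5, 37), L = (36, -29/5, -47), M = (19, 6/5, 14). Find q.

Coplanarity requires KL · (KM × KN) = 0.
KL = (14, -13, -84), KM = (-3, -6, -23); the triple product is linear in q with coefficient 574 and constant term 22386/5.
Setting it to zero: q = -39/5.

-39/5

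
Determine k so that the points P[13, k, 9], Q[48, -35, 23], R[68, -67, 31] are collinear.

Collinearity requires PQ × PR = 0; each component is linear in k.
The x-component gives (-8)k + (168) = 0, so k = 21.
The remaining components then also vanish.

21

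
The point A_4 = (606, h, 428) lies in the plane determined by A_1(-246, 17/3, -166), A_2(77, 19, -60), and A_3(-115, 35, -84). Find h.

A normal to the plane is n = A_1A_2 × A_1A_3 = (-2016, -12600, 7728).
A_4 lies in the plane iff n · A_1A_4 = 0.
This gives (-12600)h + (2944200) = 0, so h = 701/3.

701/3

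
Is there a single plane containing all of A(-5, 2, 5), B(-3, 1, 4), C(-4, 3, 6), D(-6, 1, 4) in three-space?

With A as base: AB = (2, -1, -1), AC = (1, 1, 1), AD = (-1, -1, -1).
AC × AD = (0, 0, 0).
AB · (AC × AD) = 0.
The scalar triple product vanishes, so the four points are coplanar.

Yes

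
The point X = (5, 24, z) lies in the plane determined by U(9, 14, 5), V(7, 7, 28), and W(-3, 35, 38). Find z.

11

The plane through U, V, W has equation −714x − 210y − 126z = -9996.
Substituting X: (-126)z + (-8610) = -9996, so z = 11.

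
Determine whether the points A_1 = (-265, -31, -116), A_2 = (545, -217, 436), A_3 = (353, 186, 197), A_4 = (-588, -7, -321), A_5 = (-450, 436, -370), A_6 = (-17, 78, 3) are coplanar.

Yes

The plane through A_1, A_2, A_3 has normal n = A_1A_2 × A_1A_3 = (-178002, 87606, 290718) and equation n·P = 10731456.
Checking the remaining points: n·A_4 = 10731456, n·A_5 = 10731456, n·A_6 = 10731456.
All equal 10731456, so all 6 points lie in one plane.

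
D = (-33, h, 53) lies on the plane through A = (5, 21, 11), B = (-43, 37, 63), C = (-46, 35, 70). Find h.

33

Coplanarity requires AB · (AC × AD) = 0.
AB = (-48, 16, 52), AC = (-51, 14, 59); the triple product is linear in h with coefficient 180 and constant term -5940.
Setting it to zero: h = 33.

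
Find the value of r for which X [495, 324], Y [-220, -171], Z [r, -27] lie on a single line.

Collinearity: (Z − X) must be parallel to (Y − X) = (-715, -495).
Cross-multiplying the components: (r − 495)·(-495) = (-351)·(-715).
Solving gives r = -12.

-12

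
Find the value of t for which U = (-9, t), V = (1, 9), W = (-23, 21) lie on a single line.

14

Collinearity: (U − V) must be parallel to (W − V) = (-24, 12).
Cross-multiplying the components: (t − 9)·(-24) = (-10)·(12).
Solving gives t = 14.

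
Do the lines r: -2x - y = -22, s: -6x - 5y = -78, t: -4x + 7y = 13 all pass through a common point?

No

Intersecting r and s: solving the 2×2 system gives (x, y) = (8, 6).
Substitute into t: (-4)(8) + (7)(6) = 10.
But t requires 13 ≠ 10, so the three lines have no common point.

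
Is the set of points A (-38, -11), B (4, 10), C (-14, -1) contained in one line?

AB = (42, 21), AC = (24, 10).
If collinear, AC would be a scalar multiple of AB. But (42)·(10) ≠ (21)·(24) (difference -84), so they are not parallel; the points are not collinear.

No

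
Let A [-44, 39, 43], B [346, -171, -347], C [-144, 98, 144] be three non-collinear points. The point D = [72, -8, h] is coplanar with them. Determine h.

The plane through A, B, C has equation 1800x − 390y + 2010z = -7980.
Substituting D: (2010)h + (132720) = -7980, so h = -70.

-70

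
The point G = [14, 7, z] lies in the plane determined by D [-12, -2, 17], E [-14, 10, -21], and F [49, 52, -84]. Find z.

16

The plane through D, E, F has equation 840x − 2520y − 840z = -19320.
Substituting G: (-840)z + (-5880) = -19320, so z = 16.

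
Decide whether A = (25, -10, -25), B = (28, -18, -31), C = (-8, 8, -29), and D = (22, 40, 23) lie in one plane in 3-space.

Yes

With A as base: AB = (3, -8, -6), AC = (-33, 18, -4), AD = (-3, 50, 48).
AC × AD = (1064, 1596, -1596).
AB · (AC × AD) = 0.
The scalar triple product vanishes, so the four points are coplanar.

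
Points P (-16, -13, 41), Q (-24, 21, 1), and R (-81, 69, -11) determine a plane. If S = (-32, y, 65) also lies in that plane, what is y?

-19

The plane through P, Q, R has equation 1512x + 2184y + 1554z = 11130.
Substituting S: (2184)y + (52626) = 11130, so y = -19.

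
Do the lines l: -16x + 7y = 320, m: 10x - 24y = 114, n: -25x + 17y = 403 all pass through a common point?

Intersecting l and m: solving the 2×2 system gives (x, y) = (-27, -16).
Substitute into n: (-25)(-27) + (17)(-16) = 403.
This equals 403, so (-27, -16) lies on all three lines and they are concurrent.

Yes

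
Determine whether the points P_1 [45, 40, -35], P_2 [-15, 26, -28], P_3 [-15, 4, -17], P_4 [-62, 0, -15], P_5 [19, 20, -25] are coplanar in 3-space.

The plane through P_1, P_2, P_3 has normal n = P_1P_2 × P_1P_3 = (0, 660, 1320) and equation n·P = -19800.
Checking the remaining points: n·P_4 = -19800, n·P_5 = -19800.
All equal -19800, so all 5 points lie in one plane.

Yes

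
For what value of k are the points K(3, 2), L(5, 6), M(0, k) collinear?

-4

The three points are collinear iff det[KL; KM] = 0.
This determinant is linear in k: (2)k + (8) = 0, so k = -4.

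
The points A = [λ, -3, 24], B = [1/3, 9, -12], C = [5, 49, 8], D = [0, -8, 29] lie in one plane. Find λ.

The points are coplanar iff AB · (AC × AD) = 0.
Expanding, this is linear in λ: (-1980)λ + (660) = 0.
So λ = 1/3.

1/3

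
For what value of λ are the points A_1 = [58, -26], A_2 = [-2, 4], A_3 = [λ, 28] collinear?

The three points are collinear iff det[A_1A_2; A_1A_3] = 0.
This determinant is linear in λ: (-30)λ + (-1500) = 0, so λ = -50.

-50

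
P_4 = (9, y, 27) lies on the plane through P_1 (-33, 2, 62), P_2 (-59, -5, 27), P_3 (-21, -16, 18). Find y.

-19

Coplanarity requires P_1P_2 · (P_1P_3 × P_1P_4) = 0.
P_1P_2 = (-26, -7, -35), P_1P_3 = (12, -18, -44); the triple product is linear in y with coefficient -1564 and constant term -29716.
Setting it to zero: y = -19.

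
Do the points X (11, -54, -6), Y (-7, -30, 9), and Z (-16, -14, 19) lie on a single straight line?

XY = (-18, 24, 15), XZ = (-27, 40, 25).
XY × XZ = (0, 45, -72).
The cross product is nonzero, so the points do not lie on one line.

No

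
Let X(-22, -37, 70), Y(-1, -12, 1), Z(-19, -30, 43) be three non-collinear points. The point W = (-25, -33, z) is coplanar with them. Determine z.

42

Coplanarity requires XY · (XZ × XW) = 0.
XY = (21, 25, -69), XZ = (3, 7, -27); the triple product is linear in z with coefficient 72 and constant term -3024.
Setting it to zero: z = 42.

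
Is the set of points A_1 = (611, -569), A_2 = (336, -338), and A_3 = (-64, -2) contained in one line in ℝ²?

Yes

A_1A_2 = (-275, 231), A_1A_3 = (-675, 567).
det[A_1A_2; A_1A_3] = (-275)(567) − (231)(-675) = 0.
The determinant is zero, so the points are collinear.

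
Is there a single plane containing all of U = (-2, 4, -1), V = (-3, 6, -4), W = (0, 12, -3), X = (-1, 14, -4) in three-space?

The four points are coplanar iff the 3×3 determinant with rows UV, UW, UX is zero.
Rows: (-1, 2, -3), (2, 8, -2), (1, 10, -3).
Expanding along the first row: (-1)(-4) − (2)(-4) + (-3)(12) = -24.
Nonzero ⇒ not coplanar.

No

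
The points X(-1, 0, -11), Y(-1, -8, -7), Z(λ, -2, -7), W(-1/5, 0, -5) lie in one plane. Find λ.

-3/5

Normal to plane XYW: n = (-48, 16/5, 32/5); plane equation n·P = -112/5.
Requiring n·Z = -112/5: (-48)λ + (-256/5) = -112/5.
So λ = -3/5.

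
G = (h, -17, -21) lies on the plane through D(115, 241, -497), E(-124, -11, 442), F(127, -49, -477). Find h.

Coplanarity requires DE · (DF × DG) = 0.
DE = (-239, -252, 939), DF = (12, -290, 20); the triple product is linear in h with coefficient 267270 and constant term -445450.
Setting it to zero: h = 5/3.

5/3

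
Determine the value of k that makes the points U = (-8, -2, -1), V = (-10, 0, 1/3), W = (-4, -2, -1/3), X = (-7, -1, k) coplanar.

The points are coplanar iff UV · (UW × UX) = 0.
Expanding, this is linear in k: (-8)k + (0) = 0.
So k = 0.

0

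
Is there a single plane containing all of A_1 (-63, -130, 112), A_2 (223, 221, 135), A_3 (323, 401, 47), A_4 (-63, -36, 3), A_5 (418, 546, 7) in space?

The plane through A_1, A_2, A_3 has normal n = A_1A_2 × A_1A_3 = (-35028, 27468, 16380) and equation n·P = 470484.
Checking the remaining points: n·A_4 = 1267056, n·A_5 = 470484.
Since n·A_4 = 1267056 ≠ 470484, A_4 is off the plane and the points are not all coplanar.

No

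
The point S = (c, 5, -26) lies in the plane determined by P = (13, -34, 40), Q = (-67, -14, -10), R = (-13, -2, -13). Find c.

-24

The plane through P, Q, R has equation 540x − 2940y − 2040z = 25380.
Substituting S: (540)c + (38340) = 25380, so c = -24.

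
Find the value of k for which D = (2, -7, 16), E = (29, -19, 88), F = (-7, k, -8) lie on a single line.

Collinearity requires DE × DF = 0; each component is linear in k.
The x-component gives (-72)k + (-216) = 0, so k = -3.
The remaining components then also vanish.

-3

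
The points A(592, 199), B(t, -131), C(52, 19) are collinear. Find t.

-398

Collinearity: (B − A) must be parallel to (C − A) = (-540, -180).
Cross-multiplying the components: (t − 592)·(-180) = (-330)·(-540).
Solving gives t = -398.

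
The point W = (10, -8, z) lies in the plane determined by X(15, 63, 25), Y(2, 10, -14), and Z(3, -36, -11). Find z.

Coplanarity requires XY · (XZ × XW) = 0.
XY = (-13, -53, -39), XZ = (-12, -99, -36); the triple product is linear in z with coefficient 651 and constant term -6510.
Setting it to zero: z = 10.

10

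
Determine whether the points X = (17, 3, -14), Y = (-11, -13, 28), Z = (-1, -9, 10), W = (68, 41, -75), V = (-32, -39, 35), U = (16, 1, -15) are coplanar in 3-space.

The plane through X, Y, Z has normal n = XY × XZ = (120, -84, 48) and equation n·P = 1116.
Checking the remaining points: n·W = 1116, n·V = 1116, n·U = 1116.
All equal 1116, so all 6 points lie in one plane.

Yes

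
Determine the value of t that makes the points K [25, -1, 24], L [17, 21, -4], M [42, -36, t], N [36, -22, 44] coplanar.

Normal to plane KLN: n = (-148, -148, -74); plane equation n·P = -5328.
Requiring n·M = -5328: (-74)t + (-888) = -5328.
So t = 60.

60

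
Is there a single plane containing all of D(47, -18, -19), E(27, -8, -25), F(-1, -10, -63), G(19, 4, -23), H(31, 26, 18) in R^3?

No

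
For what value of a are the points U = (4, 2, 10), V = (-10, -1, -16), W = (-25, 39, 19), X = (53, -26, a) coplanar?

45

Normal to plane UVW: n = (935, 880, -605); plane equation n·P = -550.
Requiring n·X = -550: (-605)a + (26675) = -550.
So a = 45.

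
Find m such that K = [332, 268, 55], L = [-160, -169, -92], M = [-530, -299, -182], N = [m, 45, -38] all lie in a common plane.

Normal to plane KLM: n = (20220, 10110, -97730); plane equation n·P = 4047370.
Requiring n·N = 4047370: (20220)m + (4168690) = 4047370.
So m = -6.

-6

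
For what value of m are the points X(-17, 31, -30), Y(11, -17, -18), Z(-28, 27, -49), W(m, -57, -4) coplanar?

37

The points are coplanar iff XY · (XZ × XW) = 0.
Expanding, this is linear in m: (960)m + (-35520) = 0.
So m = 37.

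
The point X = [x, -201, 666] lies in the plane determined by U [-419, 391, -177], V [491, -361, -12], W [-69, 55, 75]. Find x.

71

Coplanarity requires UV · (UW × UX) = 0.
UV = (910, -752, 165), UW = (350, -336, 252); the triple product is linear in x with coefficient -134064 and constant term 9518544.
Setting it to zero: x = 71.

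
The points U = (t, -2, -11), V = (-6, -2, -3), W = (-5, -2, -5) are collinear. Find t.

Direction VW = (1, 0, -2). From the z-coordinate of U, the parameter along the line is τ = (-11 − (-3))/(-2) = 4.
Then t = (-6) + 4·(1) = -2.

-2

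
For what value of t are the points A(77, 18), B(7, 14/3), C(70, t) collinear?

Collinearity: (C − A) must be parallel to (B − A) = (-70, -40/3).
Cross-multiplying the components: (t − 18)·(-70) = (-7)·(-40/3).
Solving gives t = 50/3.

50/3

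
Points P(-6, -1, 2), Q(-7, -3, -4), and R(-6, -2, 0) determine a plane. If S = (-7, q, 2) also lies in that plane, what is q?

A normal to the plane is n = PQ × PR = (-2, -2, 1).
S lies in the plane iff n · PS = 0.
This gives (-2)q + (0) = 0, so q = 0.

0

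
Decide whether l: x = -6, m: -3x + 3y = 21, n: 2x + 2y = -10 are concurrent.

Yes

Intersecting l and m: solving the 2×2 system gives (x, y) = (-6, 1).
Substitute into n: (2)(-6) + (2)(1) = -10.
This equals -10, so (-6, 1) lies on all three lines and they are concurrent.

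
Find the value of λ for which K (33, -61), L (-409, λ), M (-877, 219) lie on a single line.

Collinearity: (L − K) must be parallel to (M − K) = (-910, 280).
Cross-multiplying the components: (λ − (-61))·(-910) = (-442)·(280).
Solving gives λ = 75.

75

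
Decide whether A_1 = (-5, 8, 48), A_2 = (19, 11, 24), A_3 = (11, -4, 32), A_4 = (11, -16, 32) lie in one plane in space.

Yes

With A_1 as base: A_1A_2 = (24, 3, -24), A_1A_3 = (16, -12, -16), A_1A_4 = (16, -24, -16).
A_1A_3 × A_1A_4 = (-192, 0, -192).
A_1A_2 · (A_1A_3 × A_1A_4) = 0.
The scalar triple product vanishes, so the four points are coplanar.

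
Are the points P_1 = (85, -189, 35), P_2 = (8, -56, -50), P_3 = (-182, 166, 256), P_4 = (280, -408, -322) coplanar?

Yes

With P_1 as base: P_1P_2 = (-77, 133, -85), P_1P_3 = (-267, 355, 221), P_1P_4 = (195, -219, -357).
P_1P_3 × P_1P_4 = (-78336, -52224, -10752).
P_1P_2 · (P_1P_3 × P_1P_4) = 0.
The scalar triple product vanishes, so the four points are coplanar.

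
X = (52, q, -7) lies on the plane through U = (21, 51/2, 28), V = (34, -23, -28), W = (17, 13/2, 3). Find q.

-11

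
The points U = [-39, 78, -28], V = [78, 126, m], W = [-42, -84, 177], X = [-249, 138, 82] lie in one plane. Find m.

Coplanarity ⇔ det[UV; UW; UX] = 0.
Expanding, this is linear in m: (-34200)m + (-6532200) = 0.
So m = -191.

-191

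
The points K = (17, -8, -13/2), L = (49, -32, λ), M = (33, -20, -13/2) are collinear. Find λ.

Collinearity requires KL × KM = 0; each component is linear in λ.
The x-component gives (12)λ + (78) = 0, so λ = -13/2.
The remaining components then also vanish.

-13/2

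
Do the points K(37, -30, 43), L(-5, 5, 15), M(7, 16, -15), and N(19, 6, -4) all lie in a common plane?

With K as base: KL = (-42, 35, -28), KM = (-30, 46, -58), KN = (-18, 36, -47).
KM × KN = (-74, -366, -252).
KL · (KM × KN) = -2646.
Since -2646 ≠ 0, the four points are not coplanar.

No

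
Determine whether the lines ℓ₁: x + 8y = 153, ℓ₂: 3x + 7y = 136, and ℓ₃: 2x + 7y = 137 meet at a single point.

Intersecting ℓ₁ and ℓ₂: solving the 2×2 system gives (x, y) = (1, 19).
Substitute into ℓ₃: (2)(1) + (7)(19) = 135.
But ℓ₃ requires 137 ≠ 135, so the three lines have no common point.

No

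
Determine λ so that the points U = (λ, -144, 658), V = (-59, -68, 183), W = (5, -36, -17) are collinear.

-211

Collinearity requires UV × UW = 0; each component is linear in λ.
The y-component gives (-200)λ + (-42200) = 0, so λ = -211.
The remaining components then also vanish.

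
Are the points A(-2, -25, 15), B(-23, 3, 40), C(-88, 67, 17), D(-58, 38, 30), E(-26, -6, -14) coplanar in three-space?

The plane through A, B, C has normal n = AB × AC = (-2244, -2108, 476) and equation n·P = 64328.
Checking the remaining points: n·D = 64328, n·E = 64328.
All equal 64328, so all 5 points lie in one plane.

Yes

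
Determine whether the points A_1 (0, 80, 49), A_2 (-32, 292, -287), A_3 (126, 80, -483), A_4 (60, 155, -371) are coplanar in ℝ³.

The four points are coplanar iff the 3×3 determinant with rows A_1A_2, A_1A_3, A_1A_4 is zero.
Rows: (-32, 212, -336), (126, 0, -532), (60, 75, -420).
Expanding along the first row: (-32)(39900) − (212)(-21000) + (-336)(9450) = 0.
Zero determinant ⇒ coplanar.

Yes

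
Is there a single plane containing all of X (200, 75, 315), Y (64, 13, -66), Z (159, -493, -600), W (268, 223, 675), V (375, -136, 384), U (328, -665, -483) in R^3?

The plane through X, Y, Z has normal n = XY × XZ = (-159678, -108819, 74706) and equation n·P = -16564635.
Checking the remaining points: n·W = -16633791, n·V = -16392762, n·U = -16092747.
Since n·W = -16633791 ≠ -16564635, W is off the plane and the points are not all coplanar.

No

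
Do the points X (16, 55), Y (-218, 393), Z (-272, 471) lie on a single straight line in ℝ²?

XY = (-234, 338), XZ = (-288, 416).
Checking proportionality: XZ = 16/13·XY, so the vectors are parallel and the points are collinear.

Yes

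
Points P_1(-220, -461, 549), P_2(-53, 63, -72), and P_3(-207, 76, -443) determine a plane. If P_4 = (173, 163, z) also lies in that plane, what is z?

246

Coplanarity requires P_1P_2 · (P_1P_3 × P_1P_4) = 0.
P_1P_2 = (167, 524, -621), P_1P_3 = (13, 537, -992); the triple product is linear in z with coefficient 82867 and constant term -20385282.
Setting it to zero: z = 246.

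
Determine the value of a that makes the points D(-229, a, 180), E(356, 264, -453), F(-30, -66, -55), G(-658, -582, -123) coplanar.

Coplanarity ⇔ det[DE; DF; DG] = 0.
Expanding, this is linear in a: (276192)a + (65457504) = 0.
So a = -237.

-237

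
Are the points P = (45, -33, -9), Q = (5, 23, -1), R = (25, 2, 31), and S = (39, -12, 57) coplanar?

Yes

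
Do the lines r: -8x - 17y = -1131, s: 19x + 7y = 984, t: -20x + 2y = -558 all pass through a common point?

Yes

The three lines meet at one point iff the augmented coefficient matrix [aᵢ bᵢ cᵢ] has rank < 3, i.e. its determinant vanishes.
Here the determinant is 0.
It vanishes, so the lines are concurrent at (33, 51).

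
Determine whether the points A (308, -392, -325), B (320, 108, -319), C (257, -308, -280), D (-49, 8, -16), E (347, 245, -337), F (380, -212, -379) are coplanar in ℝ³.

No

The plane through A, B, C has normal n = AB × AC = (21996, -846, 26508) and equation n·P = -1508700.
Checking the remaining points: n·D = -1508700, n·E = -1507854, n·F = -1508700.
Since n·E = -1507854 ≠ -1508700, E is off the plane and the points are not all coplanar.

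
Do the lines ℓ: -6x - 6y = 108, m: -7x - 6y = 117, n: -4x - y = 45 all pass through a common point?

Yes

Lines aᵢx + bᵢy = cᵢ with pairwise distinct directions are concurrent exactly when det[aᵢ bᵢ cᵢ] = 0.
Here the determinant is 0.
It vanishes, so the lines are concurrent at (-9, -9).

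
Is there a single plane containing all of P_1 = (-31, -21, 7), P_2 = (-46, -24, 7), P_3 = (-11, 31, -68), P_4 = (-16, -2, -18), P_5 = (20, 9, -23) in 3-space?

The plane through P_1, P_2, P_3 has normal n = P_1P_2 × P_1P_3 = (225, -1125, -720) and equation n·P = 11610.
Checking the remaining points: n·P_4 = 11610, n·P_5 = 10935.
Since n·P_5 = 10935 ≠ 11610, P_5 is off the plane and the points are not all coplanar.

No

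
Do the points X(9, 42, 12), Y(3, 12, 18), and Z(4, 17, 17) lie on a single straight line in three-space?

XY = (-6, -30, 6), XZ = (-5, -25, 5).
Each component of XZ is 5/6 times the corresponding component of XY, so XZ = 5/6·XY and the points are collinear.

Yes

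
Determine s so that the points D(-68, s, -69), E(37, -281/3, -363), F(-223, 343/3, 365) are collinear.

-29/3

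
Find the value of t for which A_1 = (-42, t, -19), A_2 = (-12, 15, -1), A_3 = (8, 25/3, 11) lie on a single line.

25

Direction A_2A_3 = (20, -20/3, 12). From the x-coordinate of A_1, the parameter along the line is τ = (-42 − (-12))/20 = -3/2.
Then t = 15 + (-3/2)·(-20/3) = 25.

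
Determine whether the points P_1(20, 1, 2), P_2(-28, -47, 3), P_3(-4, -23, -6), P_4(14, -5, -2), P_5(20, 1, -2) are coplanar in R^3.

The plane through P_1, P_2, P_3 has normal n = P_1P_2 × P_1P_3 = (408, -408, 0) and equation n·P = 7752.
Checking the remaining points: n·P_4 = 7752, n·P_5 = 7752.
All equal 7752, so all 5 points lie in one plane.

Yes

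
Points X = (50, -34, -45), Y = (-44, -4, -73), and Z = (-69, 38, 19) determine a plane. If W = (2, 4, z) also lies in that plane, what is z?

7

A normal to the plane is n = XY × XZ = (3936, 9348, -3198).
W lies in the plane iff n · XW = 0.
This gives (-3198)z + (22386) = 0, so z = 7.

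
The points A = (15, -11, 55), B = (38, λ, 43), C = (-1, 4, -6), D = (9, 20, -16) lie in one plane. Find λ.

20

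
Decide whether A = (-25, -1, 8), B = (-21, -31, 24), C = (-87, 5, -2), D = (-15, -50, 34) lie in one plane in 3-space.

No

With A as base: AB = (4, -30, 16), AC = (-62, 6, -10), AD = (10, -49, 26).
AC × AD = (-334, 1512, 2978).
AB · (AC × AD) = 952.
Since 952 ≠ 0, the four points are not coplanar.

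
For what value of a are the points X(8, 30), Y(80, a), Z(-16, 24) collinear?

48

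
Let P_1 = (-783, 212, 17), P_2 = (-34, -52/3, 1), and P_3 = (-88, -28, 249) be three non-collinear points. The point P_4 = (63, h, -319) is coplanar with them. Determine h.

A normal to the plane is n = P_1P_2 × P_1P_3 = (-171136/3, -184888, -61120/3).
P_4 lies in the plane iff n · P_1P_4 = 0.
This gives (-184888)h + (-2218656) = 0, so h = -12.

-12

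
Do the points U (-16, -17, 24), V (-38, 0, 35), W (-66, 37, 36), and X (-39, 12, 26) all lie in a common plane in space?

Yes

The four points are coplanar iff the 3×3 determinant with rows UV, UW, UX is zero.
Rows: (-22, 17, 11), (-50, 54, 12), (-23, 29, 2).
Expanding along the first row: (-22)(-240) − (17)(176) + (11)(-208) = 0.
Zero determinant ⇒ coplanar.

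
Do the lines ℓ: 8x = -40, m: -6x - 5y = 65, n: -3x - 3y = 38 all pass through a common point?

No

Lines aᵢx + bᵢy = cᵢ with pairwise distinct directions are concurrent exactly when det[aᵢ bᵢ cᵢ] = 0.
Here the determinant is -80.
Nonzero, so no common point exists.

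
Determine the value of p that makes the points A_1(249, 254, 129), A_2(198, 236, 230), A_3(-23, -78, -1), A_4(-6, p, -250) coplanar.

-148

Normal to plane A_1A_2A_3: n = (35872, -34102, 12036); plane equation n·P = 1822864.
Requiring n·A_4 = 1822864: (-34102)p + (-3224232) = 1822864.
So p = -148.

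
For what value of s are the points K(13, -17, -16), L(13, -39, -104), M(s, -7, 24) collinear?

13

Collinearity requires KL × KM = 0; each component is linear in s.
The y-component gives (-88)s + (1144) = 0, so s = 13.
The remaining components then also vanish.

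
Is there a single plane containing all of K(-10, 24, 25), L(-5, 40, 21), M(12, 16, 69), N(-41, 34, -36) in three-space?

Yes

The four points are coplanar iff the 3×3 determinant with rows KL, KM, KN is zero.
Rows: (5, 16, -4), (22, -8, 44), (-31, 10, -61).
Expanding along the first row: (5)(48) − (16)(22) + (-4)(-28) = 0.
Zero determinant ⇒ coplanar.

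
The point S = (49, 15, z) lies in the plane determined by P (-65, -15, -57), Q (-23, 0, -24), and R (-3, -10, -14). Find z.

A normal to the plane is n = PQ × PR = (480, 240, -720).
S lies in the plane iff n · PS = 0.
This gives (-720)z + (20880) = 0, so z = 29.

29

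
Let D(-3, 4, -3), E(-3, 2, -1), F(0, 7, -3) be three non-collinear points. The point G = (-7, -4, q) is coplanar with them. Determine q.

Coplanarity requires DE · (DF × DG) = 0.
DE = (0, -2, 2), DF = (3, 3, 0); the triple product is linear in q with coefficient 6 and constant term -6.
Setting it to zero: q = 1.

1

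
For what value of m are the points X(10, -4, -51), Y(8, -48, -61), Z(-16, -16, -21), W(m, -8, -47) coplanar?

6

Normal to plane XYZ: n = (-1440, 320, -1120); plane equation n·P = 41440.
Requiring n·W = 41440: (-1440)m + (50080) = 41440.
So m = 6.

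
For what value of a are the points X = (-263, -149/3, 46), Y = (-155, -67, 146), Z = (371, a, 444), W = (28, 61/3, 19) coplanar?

The points are coplanar iff XY · (XZ × XW) = 0.
Expanding, this is linear in a: (-32016)a + (-2465232) = 0.
So a = -77.

-77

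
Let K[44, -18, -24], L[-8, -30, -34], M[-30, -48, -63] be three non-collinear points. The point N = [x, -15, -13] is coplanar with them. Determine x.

23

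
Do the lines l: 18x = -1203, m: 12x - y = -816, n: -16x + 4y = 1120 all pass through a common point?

Intersecting l and m: solving the 2×2 system gives (x, y) = (-401/6, 14).
Substitute into n: (-16)(-401/6) + (4)(14) = 3376/3.
But n requires 1120 ≠ 3376/3, so the three lines have no common point.

No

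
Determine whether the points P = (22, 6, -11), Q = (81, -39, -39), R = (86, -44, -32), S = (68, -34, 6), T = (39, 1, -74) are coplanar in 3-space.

The plane through P, Q, R has normal n = PQ × PR = (-455, -553, -70) and equation n·X = -12558.
Checking the remaining points: n·S = -12558, n·T = -13118.
Since n·T = -13118 ≠ -12558, T is off the plane and the points are not all coplanar.

No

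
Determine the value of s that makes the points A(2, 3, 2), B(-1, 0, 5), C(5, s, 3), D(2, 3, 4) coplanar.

6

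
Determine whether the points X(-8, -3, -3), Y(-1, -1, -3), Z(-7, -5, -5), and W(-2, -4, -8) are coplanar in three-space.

No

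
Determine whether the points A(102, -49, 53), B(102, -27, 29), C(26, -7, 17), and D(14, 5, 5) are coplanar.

The four points are coplanar iff the 3×3 determinant with rows AB, AC, AD is zero.
Rows: (0, 22, -24), (-76, 42, -36), (-88, 54, -48).
Expanding along the first row: (0)(-72) − (22)(480) + (-24)(-408) = -768.
Nonzero ⇒ not coplanar.

No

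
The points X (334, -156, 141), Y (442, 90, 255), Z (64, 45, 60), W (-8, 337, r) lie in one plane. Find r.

98

Normal to plane XYZ: n = (-42840, -22032, 88128); plane equation n·P = 1554480.
Requiring n·W = 1554480: (88128)r + (-7082064) = 1554480.
So r = 98.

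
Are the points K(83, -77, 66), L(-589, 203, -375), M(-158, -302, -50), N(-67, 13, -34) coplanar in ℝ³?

No

The four points are coplanar iff the 3×3 determinant with rows KL, KM, KN is zero.
Rows: (-672, 280, -441), (-241, -225, -116), (-150, 90, -100).
Expanding along the first row: (-672)(32940) − (280)(6700) + (-441)(-55440) = 437360.
Nonzero ⇒ not coplanar.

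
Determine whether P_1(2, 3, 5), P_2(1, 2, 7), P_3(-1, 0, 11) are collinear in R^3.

P_1P_2 = (-1, -1, 2), P_1P_3 = (-3, -3, 6).
Each component of P_1P_3 is 3 times the corresponding component of P_1P_2, so P_1P_3 = 3·P_1P_2 and the points are collinear.

Yes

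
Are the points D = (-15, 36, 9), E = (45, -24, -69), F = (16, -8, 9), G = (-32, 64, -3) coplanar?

With D as base: DE = (60, -60, -78), DF = (31, -44, 0), DG = (-17, 28, -12).
DF × DG = (528, 372, 120).
DE · (DF × DG) = 0.
The scalar triple product vanishes, so the four points are coplanar.

Yes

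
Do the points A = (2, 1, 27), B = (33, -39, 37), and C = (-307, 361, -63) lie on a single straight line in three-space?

No

AB = (31, -40, 10), AC = (-309, 360, -90).
AB × AC = (0, -300, -1200).
The cross product is nonzero, so the points do not lie on one line.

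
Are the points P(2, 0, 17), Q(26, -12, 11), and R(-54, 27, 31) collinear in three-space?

PQ = (24, -12, -6), PR = (-56, 27, 14).
PQ × PR = (-6, 0, -24).
The cross product is nonzero, so the points do not lie on one line.

No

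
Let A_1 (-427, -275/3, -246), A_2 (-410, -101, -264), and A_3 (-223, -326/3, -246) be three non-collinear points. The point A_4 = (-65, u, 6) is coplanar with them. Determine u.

-11

Coplanarity requires A_1A_2 · (A_1A_3 × A_1A_4) = 0.
A_1A_2 = (17, -28/3, -18), A_1A_3 = (204, -17, 0); the triple product is linear in u with coefficient -3672 and constant term -40392.
Setting it to zero: u = -11.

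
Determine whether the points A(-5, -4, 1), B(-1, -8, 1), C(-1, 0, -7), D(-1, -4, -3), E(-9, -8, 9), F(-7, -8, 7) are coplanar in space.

Yes

The plane through A, B, C has normal n = AB × AC = (32, 32, 32) and equation n·P = -256.
Checking the remaining points: n·D = -256, n·E = -256, n·F = -256.
All equal -256, so all 6 points lie in one plane.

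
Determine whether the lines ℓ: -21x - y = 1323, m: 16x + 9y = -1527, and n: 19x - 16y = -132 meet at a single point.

Yes

Intersecting ℓ and m: solving the 2×2 system gives (x, y) = (-60, -63).
Substitute into n: (19)(-60) + (-16)(-63) = -132.
This equals -132, so (-60, -63) lies on all three lines and they are concurrent.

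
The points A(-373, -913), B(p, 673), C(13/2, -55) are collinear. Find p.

The three points are collinear iff det[AB; AC] = 0.
This determinant is linear in p: (858)p + (-281853) = 0, so p = 657/2.

657/2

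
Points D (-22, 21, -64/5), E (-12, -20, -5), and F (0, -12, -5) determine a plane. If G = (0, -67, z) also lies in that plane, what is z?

4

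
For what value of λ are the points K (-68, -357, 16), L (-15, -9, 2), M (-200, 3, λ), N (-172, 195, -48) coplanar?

-40

Normal to plane KLN: n = (-14544, 4848, 65448); plane equation n·P = 305424.
Requiring n·M = 305424: (65448)λ + (2923344) = 305424.
So λ = -40.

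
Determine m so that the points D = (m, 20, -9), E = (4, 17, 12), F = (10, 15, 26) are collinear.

Collinearity requires DE × DF = 0; each component is linear in m.
The y-component gives (14)m + (70) = 0, so m = -5.
The remaining components then also vanish.

-5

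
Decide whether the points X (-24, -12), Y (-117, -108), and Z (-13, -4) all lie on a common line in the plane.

XY = (-93, -96), XZ = (11, 8).
Twice the signed area of △XYZ is (-93)(8) − (-96)(11) = 312.
The area is nonzero, so the three points are not collinear.

No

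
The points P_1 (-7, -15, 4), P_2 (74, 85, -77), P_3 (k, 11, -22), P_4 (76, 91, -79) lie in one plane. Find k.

19

Coplanarity ⇔ det[P_1P_2; P_1P_3; P_1P_4] = 0.
Expanding, this is linear in k: (-286)k + (5434) = 0.
So k = 19.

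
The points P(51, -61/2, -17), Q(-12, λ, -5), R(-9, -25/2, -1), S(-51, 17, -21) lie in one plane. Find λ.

Normal to plane PRS: n = (-832, -1872, -1014); plane equation n·X = 31902.
Requiring n·Q = 31902: (-1872)λ + (15054) = 31902.
So λ = -9.

-9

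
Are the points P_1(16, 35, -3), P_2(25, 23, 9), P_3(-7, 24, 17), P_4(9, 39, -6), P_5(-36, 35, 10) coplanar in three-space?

The plane through P_1, P_2, P_3 has normal n = P_1P_2 × P_1P_3 = (-108, -456, -375) and equation n·P = -16563.
Checking the remaining points: n·P_4 = -16506, n·P_5 = -15822.
Since n·P_4 = -16506 ≠ -16563, P_4 is off the plane and the points are not all coplanar.

No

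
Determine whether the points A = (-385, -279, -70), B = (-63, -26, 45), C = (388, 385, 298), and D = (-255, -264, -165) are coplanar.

With A as base: AB = (322, 253, 115), AC = (773, 664, 368), AD = (130, 15, -95).
AC × AD = (-68600, 121275, -74725).
AB · (AC × AD) = 0.
The scalar triple product vanishes, so the four points are coplanar.

Yes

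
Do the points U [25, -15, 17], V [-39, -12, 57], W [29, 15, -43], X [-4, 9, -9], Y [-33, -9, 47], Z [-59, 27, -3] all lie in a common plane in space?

No

The plane through U, V, W has normal n = UV × UW = (-1380, -3680, -1932) and equation n·P = -12144.
Checking the remaining points: n·X = -10212, n·Y = -12144, n·Z = -12144.
Since n·X = -10212 ≠ -12144, X is off the plane and the points are not all coplanar.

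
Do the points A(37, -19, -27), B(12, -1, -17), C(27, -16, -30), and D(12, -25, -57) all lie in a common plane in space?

Yes

With A as base: AB = (-25, 18, 10), AC = (-10, 3, -3), AD = (-25, -6, -30).
AC × AD = (-108, -225, 135).
AB · (AC × AD) = 0.
The scalar triple product vanishes, so the four points are coplanar.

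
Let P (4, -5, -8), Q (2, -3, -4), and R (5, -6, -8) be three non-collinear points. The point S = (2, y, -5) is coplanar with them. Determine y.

-3

A normal to the plane is n = PQ × PR = (4, 4, 0).
S lies in the plane iff n · PS = 0.
This gives (4)y + (12) = 0, so y = -3.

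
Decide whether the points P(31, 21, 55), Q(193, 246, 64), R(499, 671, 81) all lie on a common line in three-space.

Yes

PQ = (162, 225, 9), PR = (468, 650, 26).
PQ × PR = (0, 0, 0).
The cross product vanishes, so the three points are collinear.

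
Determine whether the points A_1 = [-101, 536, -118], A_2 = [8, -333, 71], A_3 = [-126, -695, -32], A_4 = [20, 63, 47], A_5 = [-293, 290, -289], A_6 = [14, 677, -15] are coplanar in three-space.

No

The plane through A_1, A_2, A_3 has normal n = A_1A_2 × A_1A_3 = (157925, -14099, -155904) and equation n·P = -5110817.
Checking the remaining points: n·A_4 = -5057225, n·A_5 = -5304479, n·A_6 = -4995513.
Since n·A_4 = -5057225 ≠ -5110817, A_4 is off the plane and the points are not all coplanar.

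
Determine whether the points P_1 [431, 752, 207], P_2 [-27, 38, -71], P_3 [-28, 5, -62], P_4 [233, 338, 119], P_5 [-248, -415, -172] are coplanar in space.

Yes

The plane through P_1, P_2, P_3 has normal n = P_1P_2 × P_1P_3 = (-15600, 4400, 14400) and equation n·P = -434000.
Checking the remaining points: n·P_4 = -434000, n·P_5 = -434000.
All equal -434000, so all 5 points lie in one plane.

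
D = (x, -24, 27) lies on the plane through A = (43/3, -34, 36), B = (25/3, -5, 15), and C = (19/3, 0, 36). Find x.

A normal to the plane is n = AB × AC = (714, 168, 28).
D lies in the plane iff n · AD = 0.
This gives (714)x + (-8806) = 0, so x = 37/3.

37/3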